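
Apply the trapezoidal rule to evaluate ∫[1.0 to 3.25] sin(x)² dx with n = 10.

f(x) = sin(x)²
a = 1.0, b = 3.25, n = 10
h = (b - a)/n = 0.225000

Trapezoidal rule: (h/2)[f(x₀) + 2f(x₁) + 2f(x₂) + ... + f(xₙ)]

x_0 = 1.0000, f(x_0) = 0.708073, coefficient = 1
x_1 = 1.2250, f(x_1) = 0.885116, coefficient = 2
x_2 = 1.4500, f(x_2) = 0.985479, coefficient = 2
x_3 = 1.6750, f(x_3) = 0.989181, coefficient = 2
x_4 = 1.9000, f(x_4) = 0.895484, coefficient = 2
x_5 = 2.1250, f(x_5) = 0.723044, coefficient = 2
x_6 = 2.3500, f(x_6) = 0.506194, coefficient = 2
x_7 = 2.5750, f(x_7) = 0.288112, coefficient = 2
x_8 = 2.8000, f(x_8) = 0.112217, coefficient = 2
x_9 = 3.0250, f(x_9) = 0.013532, coefficient = 2
x_10 = 3.2500, f(x_10) = 0.011706, coefficient = 1

I ≈ (0.225000/2) × 11.516497 = 1.295606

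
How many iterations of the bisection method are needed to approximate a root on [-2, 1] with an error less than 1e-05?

We need (b-a)/2^n ≤ 1e-05
(1 - (-2))/2^n ≤ 1e-05
3/2^n ≤ 1e-05
2^n ≥ 300000
n ≥ log₂(300000) = 18.19
n ≥ 19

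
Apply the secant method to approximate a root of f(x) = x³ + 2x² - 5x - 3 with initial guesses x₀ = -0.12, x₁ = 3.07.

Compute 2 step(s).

f(x) = x³ + 2x² - 5x - 3
x₀ = -0.12, x₁ = 3.07

Secant formula: x_{n+1} = x_n - f(x_n)(x_n - x_{n-1})/(f(x_n) - f(x_{n-1}))

Iteration 1:
  f(-0.120000) = -2.372928
  f(3.070000) = 29.434243
  x_2 = 3.070000 - 29.434243×(3.070000 - (-0.120000))/(29.434243 - (-2.372928))
       = 0.117985
Iteration 2:
  f(3.070000) = 29.434243
  f(0.117985) = -3.560443
  x_3 = 0.117985 - (-3.560443)×(0.117985 - 3.070000)/(-3.560443 - 29.434243)
       = 0.436536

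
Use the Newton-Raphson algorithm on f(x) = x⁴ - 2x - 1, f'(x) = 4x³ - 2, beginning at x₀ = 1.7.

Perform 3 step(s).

f(x) = x⁴ - 2x - 1
f'(x) = 4x³ - 2
x₀ = 1.7

Newton-Raphson formula: x_{n+1} = x_n - f(x_n)/f'(x_n)

Iteration 1:
  f(1.700000) = 3.952100
  f'(1.700000) = 17.652000
  x_1 = 1.700000 - 3.952100/17.652000 = 1.476110
Iteration 2:
  f(1.476110) = 0.795392
  f'(1.476110) = 10.865198
  x_2 = 1.476110 - 0.795392/10.865198 = 1.402905
Iteration 3:
  f(1.402905) = 0.067773
  f'(1.402905) = 9.044464
  x_3 = 1.402905 - 0.067773/9.044464 = 1.395412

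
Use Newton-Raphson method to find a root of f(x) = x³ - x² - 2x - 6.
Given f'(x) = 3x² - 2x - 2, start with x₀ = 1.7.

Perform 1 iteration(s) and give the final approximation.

f(x) = x³ - x² - 2x - 6
f'(x) = 3x² - 2x - 2
x₀ = 1.7

Newton-Raphson formula: x_{n+1} = x_n - f(x_n)/f'(x_n)

Iteration 1:
  f(1.700000) = -7.377000
  f'(1.700000) = 3.270000
  x_1 = 1.700000 - (-7.377000)/3.270000 = 3.955963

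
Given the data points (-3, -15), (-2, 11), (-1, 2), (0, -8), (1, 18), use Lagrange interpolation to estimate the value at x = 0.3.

Lagrange interpolation formula:
P(x) = Σ yᵢ × Lᵢ(x)
where Lᵢ(x) = Π_{j≠i} (x - xⱼ)/(xᵢ - xⱼ)

L_0(0.3) = (0.3 - (-2))/(-3 - (-2)) × (0.3 - (-1))/(-3 - (-1)) × (0.3 - 0)/(-3 - 0) × (0.3 - 1)/(-3 - 1) = -0.026162
L_1(0.3) = (0.3 - (-3))/(-2 - (-3)) × (0.3 - (-1))/(-2 - (-1)) × (0.3 - 0)/(-2 - 0) × (0.3 - 1)/(-2 - 1) = 0.150150
L_2(0.3) = (0.3 - (-3))/(-1 - (-3)) × (0.3 - (-2))/(-1 - (-2)) × (0.3 - 0)/(-1 - 0) × (0.3 - 1)/(-1 - 1) = -0.398475
L_3(0.3) = (0.3 - (-3))/(0 - (-3)) × (0.3 - (-2))/(0 - (-2)) × (0.3 - (-1))/(0 - (-1)) × (0.3 - 1)/(0 - 1) = 1.151150
L_4(0.3) = (0.3 - (-3))/(1 - (-3)) × (0.3 - (-2))/(1 - (-2)) × (0.3 - (-1))/(1 - (-1)) × (0.3 - 0)/(1 - 0) = 0.123337

P(0.3) = (-15)×L_0(0.3) + 11×L_1(0.3) + 2×L_2(0.3) + (-8)×L_3(0.3) + 18×L_4(0.3)
P(0.3) = -5.741987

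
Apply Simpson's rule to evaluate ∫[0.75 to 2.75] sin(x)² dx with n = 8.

f(x) = sin(x)²
a = 0.75, b = 2.75, n = 8
h = (b - a)/n = 0.250000

Simpson's rule: (h/3)[f(x₀) + 4f(x₁) + 2f(x₂) + ... + f(xₙ)]

x_0 = 0.7500, f(x_0) = 0.464631, coefficient = 1
x_1 = 1.0000, f(x_1) = 0.708073, coefficient = 4
x_2 = 1.2500, f(x_2) = 0.900572, coefficient = 2
x_3 = 1.5000, f(x_3) = 0.994996, coefficient = 4
x_4 = 1.7500, f(x_4) = 0.968228, coefficient = 2
x_5 = 2.0000, f(x_5) = 0.826822, coefficient = 4
x_6 = 2.2500, f(x_6) = 0.605398, coefficient = 2
x_7 = 2.5000, f(x_7) = 0.358169, coefficient = 4
x_8 = 2.7500, f(x_8) = 0.145665, coefficient = 1

I ≈ (0.250000/3) × 17.110934 = 1.425911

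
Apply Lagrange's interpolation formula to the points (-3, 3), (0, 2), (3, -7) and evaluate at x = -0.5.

Lagrange interpolation formula:
P(x) = Σ yᵢ × Lᵢ(x)
where Lᵢ(x) = Π_{j≠i} (x - xⱼ)/(xᵢ - xⱼ)

L_0(-0.5) = (-0.5 - 0)/(-3 - 0) × (-0.5 - 3)/(-3 - 3) = 0.097222
L_1(-0.5) = (-0.5 - (-3))/(0 - (-3)) × (-0.5 - 3)/(0 - 3) = 0.972222
L_2(-0.5) = (-0.5 - (-3))/(3 - (-3)) × (-0.5 - 0)/(3 - 0) = -0.069444

P(-0.5) = 3×L_0(-0.5) + 2×L_1(-0.5) + (-7)×L_2(-0.5)
P(-0.5) = 2.722222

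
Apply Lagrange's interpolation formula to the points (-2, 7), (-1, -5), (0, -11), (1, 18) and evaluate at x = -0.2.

Lagrange interpolation formula:
P(x) = Σ yᵢ × Lᵢ(x)
where Lᵢ(x) = Π_{j≠i} (x - xⱼ)/(xᵢ - xⱼ)

L_0(-0.2) = (-0.2 - (-1))/(-2 - (-1)) × (-0.2 - 0)/(-2 - 0) × (-0.2 - 1)/(-2 - 1) = -0.032000
L_1(-0.2) = (-0.2 - (-2))/(-1 - (-2)) × (-0.2 - 0)/(-1 - 0) × (-0.2 - 1)/(-1 - 1) = 0.216000
L_2(-0.2) = (-0.2 - (-2))/(0 - (-2)) × (-0.2 - (-1))/(0 - (-1)) × (-0.2 - 1)/(0 - 1) = 0.864000
L_3(-0.2) = (-0.2 - (-2))/(1 - (-2)) × (-0.2 - (-1))/(1 - (-1)) × (-0.2 - 0)/(1 - 0) = -0.048000

P(-0.2) = 7×L_0(-0.2) + (-5)×L_1(-0.2) + (-11)×L_2(-0.2) + 18×L_3(-0.2)
P(-0.2) = -11.672000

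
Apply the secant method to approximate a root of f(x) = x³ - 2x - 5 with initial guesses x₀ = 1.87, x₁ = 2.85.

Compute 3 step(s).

f(x) = x³ - 2x - 5
x₀ = 1.87, x₁ = 2.85

Secant formula: x_{n+1} = x_n - f(x_n)(x_n - x_{n-1})/(f(x_n) - f(x_{n-1}))

Iteration 1:
  f(1.870000) = -2.200797
  f(2.850000) = 12.449125
  x_2 = 2.850000 - 12.449125×(2.850000 - 1.870000)/(12.449125 - (-2.200797))
       = 2.017221
Iteration 2:
  f(2.850000) = 12.449125
  f(2.017221) = -0.826002
  x_3 = 2.017221 - (-0.826002)×(2.017221 - 2.850000)/(-0.826002 - 12.449125)
       = 2.069038
Iteration 3:
  f(2.017221) = -0.826002
  f(2.069038) = -0.280690
  x_4 = 2.069038 - (-0.280690)×(2.069038 - 2.017221)/(-0.280690 - (-0.826002))
       = 2.095710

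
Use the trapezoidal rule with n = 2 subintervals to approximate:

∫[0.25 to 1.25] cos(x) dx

f(x) = cos(x)
a = 0.25, b = 1.25, n = 2
h = (b - a)/n = 0.500000

Trapezoidal rule: (h/2)[f(x₀) + 2f(x₁) + 2f(x₂) + ... + f(xₙ)]

x_0 = 0.2500, f(x_0) = 0.968912, coefficient = 1
x_1 = 0.7500, f(x_1) = 0.731689, coefficient = 2
x_2 = 1.2500, f(x_2) = 0.315322, coefficient = 1

I ≈ (0.500000/2) × 2.747613 = 0.686903
Exact value: 0.701581
Error: 0.014678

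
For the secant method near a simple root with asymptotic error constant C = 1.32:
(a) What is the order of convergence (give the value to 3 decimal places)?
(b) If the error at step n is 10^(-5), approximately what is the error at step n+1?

(a) Secant method has superlinear convergence with order φ = (1+√5)/2 ≈ 1.618.
    This means |e_{n+1}| ≈ C|e_n|^1.618.

(b) With |e_n| = 10^(-5) and C = 1.32:
    |e_{n+1}| ≈ 1.32 × (10^(-5))^1.618 = 1.32 × 10^(-8.09)

(a) ≈ 1.618 (golden ratio); (b) |e_{n+1}| ≈ 1.073e-08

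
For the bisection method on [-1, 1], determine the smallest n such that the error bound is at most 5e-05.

We need (b-a)/2^n ≤ 5e-05
(1 - (-1))/2^n ≤ 5e-05
2/2^n ≤ 5e-05
2^n ≥ 40000
n ≥ log₂(40000) = 15.29
n ≥ 16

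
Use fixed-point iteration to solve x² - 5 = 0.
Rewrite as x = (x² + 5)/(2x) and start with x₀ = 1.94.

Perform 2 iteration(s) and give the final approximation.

Equation: x² - 5 = 0
Fixed-point form: x = (x² + 5)/(2x)
x₀ = 1.94

x_1 = g(1.940000) = 2.258660
x_2 = g(2.258660) = 2.236181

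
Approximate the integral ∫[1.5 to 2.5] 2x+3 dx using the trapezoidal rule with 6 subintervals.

f(x) = 2x+3
a = 1.5, b = 2.5, n = 6
h = (b - a)/n = 0.166667

Trapezoidal rule: (h/2)[f(x₀) + 2f(x₁) + 2f(x₂) + ... + f(xₙ)]

x_0 = 1.5000, f(x_0) = 6.000000, coefficient = 1
x_1 = 1.6667, f(x_1) = 6.333333, coefficient = 2
x_2 = 1.8333, f(x_2) = 6.666667, coefficient = 2
x_3 = 2.0000, f(x_3) = 7.000000, coefficient = 2
x_4 = 2.1667, f(x_4) = 7.333333, coefficient = 2
x_5 = 2.3333, f(x_5) = 7.666667, coefficient = 2
x_6 = 2.5000, f(x_6) = 8.000000, coefficient = 1

I ≈ (0.166667/2) × 84.000000 = 7.000000
Exact value: 7.000000
Error: 0.000000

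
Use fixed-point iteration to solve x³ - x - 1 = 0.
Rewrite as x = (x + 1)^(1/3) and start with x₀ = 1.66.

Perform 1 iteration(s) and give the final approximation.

Equation: x³ - x - 1 = 0
Fixed-point form: x = (x + 1)^(1/3)
x₀ = 1.66

x_1 = g(1.660000) = 1.385566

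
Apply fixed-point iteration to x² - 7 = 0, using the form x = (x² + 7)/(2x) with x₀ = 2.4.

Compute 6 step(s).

Equation: x² - 7 = 0
Fixed-point form: x = (x² + 7)/(2x)
x₀ = 2.4

x_1 = g(2.400000) = 2.658333
x_2 = g(2.658333) = 2.645781
x_3 = g(2.645781) = 2.645751
x_4 = g(2.645751) = 2.645751
x_5 = g(2.645751) = 2.645751
x_6 = g(2.645751) = 2.645751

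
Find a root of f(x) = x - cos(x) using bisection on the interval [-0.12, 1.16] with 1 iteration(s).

f(x) = x - cos(x)
Initial interval: [-0.12, 1.16]

Iteration 1:
  c_1 = (-0.120000 + 1.160000)/2 = 0.520000
  f(c_1) = f(0.520000) = -0.347819
  f(a) × f(c) ≥ 0, new interval: [0.520000, 1.160000]

After 1 iteration(s), the approximation is c_1 = 0.520000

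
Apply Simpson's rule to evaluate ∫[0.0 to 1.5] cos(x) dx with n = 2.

f(x) = cos(x)
a = 0.0, b = 1.5, n = 2
h = (b - a)/n = 0.750000

Simpson's rule: (h/3)[f(x₀) + 4f(x₁) + 2f(x₂) + ... + f(xₙ)]

x_0 = 0.0000, f(x_0) = 1.000000, coefficient = 1
x_1 = 0.7500, f(x_1) = 0.731689, coefficient = 4
x_2 = 1.5000, f(x_2) = 0.070737, coefficient = 1

I ≈ (0.750000/3) × 3.997493 = 0.999373
Exact value: 0.997495
Error: 0.001878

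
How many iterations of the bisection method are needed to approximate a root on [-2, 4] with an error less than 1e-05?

We need (b-a)/2^n ≤ 1e-05
(4 - (-2))/2^n ≤ 1e-05
6/2^n ≤ 1e-05
2^n ≥ 600000
n ≥ log₂(600000) = 19.19
n ≥ 20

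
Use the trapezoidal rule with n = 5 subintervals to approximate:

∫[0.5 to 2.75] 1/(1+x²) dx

f(x) = 1/(1+x²)
a = 0.5, b = 2.75, n = 5
h = (b - a)/n = 0.450000

Trapezoidal rule: (h/2)[f(x₀) + 2f(x₁) + 2f(x₂) + ... + f(xₙ)]

x_0 = 0.5000, f(x_0) = 0.800000, coefficient = 1
x_1 = 0.9500, f(x_1) = 0.525624, coefficient = 2
x_2 = 1.4000, f(x_2) = 0.337838, coefficient = 2
x_3 = 1.8500, f(x_3) = 0.226116, coefficient = 2
x_4 = 2.3000, f(x_4) = 0.158983, coefficient = 2
x_5 = 2.7500, f(x_5) = 0.116788, coefficient = 1

I ≈ (0.450000/2) × 3.413910 = 0.768130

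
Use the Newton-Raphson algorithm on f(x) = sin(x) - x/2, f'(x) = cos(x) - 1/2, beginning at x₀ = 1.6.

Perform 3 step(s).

f(x) = sin(x) - x/2
f'(x) = cos(x) - 1/2
x₀ = 1.6

Newton-Raphson formula: x_{n+1} = x_n - f(x_n)/f'(x_n)

Iteration 1:
  f(1.600000) = 0.199574
  f'(1.600000) = -0.529200
  x_1 = 1.600000 - 0.199574/(-0.529200) = 1.977124
Iteration 2:
  f(1.977124) = -0.069983
  f'(1.977124) = -0.895238
  x_2 = 1.977124 - (-0.069983)/(-0.895238) = 1.898951
Iteration 3:
  f(1.898951) = -0.002837
  f'(1.898951) = -0.822297
  x_3 = 1.898951 - (-0.002837)/(-0.822297) = 1.895501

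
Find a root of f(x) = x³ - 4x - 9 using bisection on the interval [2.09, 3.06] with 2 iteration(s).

f(x) = x³ - 4x - 9
Initial interval: [2.09, 3.06]

Iteration 1:
  c_1 = (2.090000 + 3.060000)/2 = 2.575000
  f(c_1) = f(2.575000) = -2.226141
  f(a) × f(c) ≥ 0, new interval: [2.575000, 3.060000]
Iteration 2:
  c_2 = (2.575000 + 3.060000)/2 = 2.817500
  f(c_2) = f(2.817500) = 2.096178
  f(a) × f(c) < 0, new interval: [2.575000, 2.817500]

After 2 iteration(s), the approximation is c_2 = 2.817500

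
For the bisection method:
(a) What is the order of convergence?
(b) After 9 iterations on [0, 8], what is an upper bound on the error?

(a) Bisection has linear (order 1) convergence; the error is halved each step.

(b) Error bound = (b-a)/2^n = (8 - 0)/2^{9}
    = 8/2^{9}

(a) 1 (linear); (b) error ≤ 1.56e-02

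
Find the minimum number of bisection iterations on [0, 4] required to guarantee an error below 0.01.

We need (b-a)/2^n ≤ 0.01
(4 - 0)/2^n ≤ 0.01
4/2^n ≤ 0.01
2^n ≥ 400
n ≥ log₂(400) = 8.64
n ≥ 9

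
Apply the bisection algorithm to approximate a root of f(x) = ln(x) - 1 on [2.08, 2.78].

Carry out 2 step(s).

f(x) = ln(x) - 1
Initial interval: [2.08, 2.78]

Iteration 1:
  c_1 = (2.080000 + 2.780000)/2 = 2.430000
  f(c_1) = f(2.430000) = -0.112109
  f(a) × f(c) ≥ 0, new interval: [2.430000, 2.780000]
Iteration 2:
  c_2 = (2.430000 + 2.780000)/2 = 2.605000
  f(c_2) = f(2.605000) = -0.042567
  f(a) × f(c) ≥ 0, new interval: [2.605000, 2.780000]

After 2 iteration(s), the approximation is c_2 = 2.605000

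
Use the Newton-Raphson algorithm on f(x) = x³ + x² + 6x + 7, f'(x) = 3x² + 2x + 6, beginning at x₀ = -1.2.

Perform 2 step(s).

f(x) = x³ + x² + 6x + 7
f'(x) = 3x² + 2x + 6
x₀ = -1.2

Newton-Raphson formula: x_{n+1} = x_n - f(x_n)/f'(x_n)

Iteration 1:
  f(-1.200000) = -0.488000
  f'(-1.200000) = 7.920000
  x_1 = -1.200000 - (-0.488000)/7.920000 = -1.138384
Iteration 2:
  f(-1.138384) = -0.009637
  f'(-1.138384) = 7.610986
  x_2 = -1.138384 - (-0.009637)/7.610986 = -1.137118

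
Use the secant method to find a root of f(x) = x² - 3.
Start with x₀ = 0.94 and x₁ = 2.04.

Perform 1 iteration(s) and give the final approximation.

f(x) = x² - 3
x₀ = 0.94, x₁ = 2.04

Secant formula: x_{n+1} = x_n - f(x_n)(x_n - x_{n-1})/(f(x_n) - f(x_{n-1}))

Iteration 1:
  f(0.940000) = -2.116400
  f(2.040000) = 1.161600
  x_2 = 2.040000 - 1.161600×(2.040000 - 0.940000)/(1.161600 - (-2.116400))
       = 1.650201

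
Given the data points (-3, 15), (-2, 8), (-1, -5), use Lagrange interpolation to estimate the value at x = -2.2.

Lagrange interpolation formula:
P(x) = Σ yᵢ × Lᵢ(x)
where Lᵢ(x) = Π_{j≠i} (x - xⱼ)/(xᵢ - xⱼ)

L_0(-2.2) = (-2.2 - (-2))/(-3 - (-2)) × (-2.2 - (-1))/(-3 - (-1)) = 0.120000
L_1(-2.2) = (-2.2 - (-3))/(-2 - (-3)) × (-2.2 - (-1))/(-2 - (-1)) = 0.960000
L_2(-2.2) = (-2.2 - (-3))/(-1 - (-3)) × (-2.2 - (-2))/(-1 - (-2)) = -0.080000

P(-2.2) = 15×L_0(-2.2) + 8×L_1(-2.2) + (-5)×L_2(-2.2)
P(-2.2) = 9.880000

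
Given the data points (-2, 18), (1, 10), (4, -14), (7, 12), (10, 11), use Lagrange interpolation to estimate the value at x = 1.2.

Lagrange interpolation formula:
P(x) = Σ yᵢ × Lᵢ(x)
where Lᵢ(x) = Π_{j≠i} (x - xⱼ)/(xᵢ - xⱼ)

L_0(1.2) = (1.2 - 1)/(-2 - 1) × (1.2 - 4)/(-2 - 4) × (1.2 - 7)/(-2 - 7) × (1.2 - 10)/(-2 - 10) = -0.014703
L_1(1.2) = (1.2 - (-2))/(1 - (-2)) × (1.2 - 4)/(1 - 4) × (1.2 - 7)/(1 - 7) × (1.2 - 10)/(1 - 10) = 0.940984
L_2(1.2) = (1.2 - (-2))/(4 - (-2)) × (1.2 - 1)/(4 - 1) × (1.2 - 7)/(4 - 7) × (1.2 - 10)/(4 - 10) = 0.100820
L_3(1.2) = (1.2 - (-2))/(7 - (-2)) × (1.2 - 1)/(7 - 1) × (1.2 - 4)/(7 - 4) × (1.2 - 10)/(7 - 10) = -0.032448
L_4(1.2) = (1.2 - (-2))/(10 - (-2)) × (1.2 - 1)/(10 - 1) × (1.2 - 4)/(10 - 4) × (1.2 - 7)/(10 - 7) = 0.005347

P(1.2) = 18×L_0(1.2) + 10×L_1(1.2) + (-14)×L_2(1.2) + 12×L_3(1.2) + 11×L_4(1.2)
P(1.2) = 7.403154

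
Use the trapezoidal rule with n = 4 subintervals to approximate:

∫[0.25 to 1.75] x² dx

f(x) = x²
a = 0.25, b = 1.75, n = 4
h = (b - a)/n = 0.375000

Trapezoidal rule: (h/2)[f(x₀) + 2f(x₁) + 2f(x₂) + ... + f(xₙ)]

x_0 = 0.2500, f(x_0) = 0.062500, coefficient = 1
x_1 = 0.6250, f(x_1) = 0.390625, coefficient = 2
x_2 = 1.0000, f(x_2) = 1.000000, coefficient = 2
x_3 = 1.3750, f(x_3) = 1.890625, coefficient = 2
x_4 = 1.7500, f(x_4) = 3.062500, coefficient = 1

I ≈ (0.375000/2) × 9.687500 = 1.816406
Exact value: 1.781250
Error: 0.035156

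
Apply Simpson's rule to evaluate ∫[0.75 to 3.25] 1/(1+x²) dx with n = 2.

f(x) = 1/(1+x²)
a = 0.75, b = 3.25, n = 2
h = (b - a)/n = 1.250000

Simpson's rule: (h/3)[f(x₀) + 4f(x₁) + 2f(x₂) + ... + f(xₙ)]

x_0 = 0.7500, f(x_0) = 0.640000, coefficient = 1
x_1 = 2.0000, f(x_1) = 0.200000, coefficient = 4
x_2 = 3.2500, f(x_2) = 0.086486, coefficient = 1

I ≈ (1.250000/3) × 1.526486 = 0.636036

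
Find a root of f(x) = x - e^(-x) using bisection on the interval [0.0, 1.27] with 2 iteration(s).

f(x) = x - e^(-x)
Initial interval: [0.0, 1.27]

Iteration 1:
  c_1 = (0.000000 + 1.270000)/2 = 0.635000
  f(c_1) = f(0.635000) = 0.105065
  f(a) × f(c) < 0, new interval: [0.000000, 0.635000]
Iteration 2:
  c_2 = (0.000000 + 0.635000)/2 = 0.317500
  f(c_2) = f(0.317500) = -0.410467
  f(a) × f(c) ≥ 0, new interval: [0.317500, 0.635000]

After 2 iteration(s), the approximation is c_2 = 0.317500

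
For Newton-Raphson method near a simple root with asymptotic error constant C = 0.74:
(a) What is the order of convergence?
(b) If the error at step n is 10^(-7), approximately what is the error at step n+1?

(a) Newton-Raphson has quadratic (order 2) convergence near simple roots.
    This means |e_{n+1}| ≈ C|e_n|².

(b) With |e_n| = 10^(-7) and C = 0.74:
    |e_{n+1}| ≈ 0.74 × (10^(-7))² = 0.74 × 10^(-14)

(a) 2 (quadratic); (b) |e_{n+1}| ≈ 7.400e-15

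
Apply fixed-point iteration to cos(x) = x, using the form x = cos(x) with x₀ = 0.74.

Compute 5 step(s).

Equation: cos(x) = x
Fixed-point form: x = cos(x)
x₀ = 0.74

x_1 = g(0.740000) = 0.738469
x_2 = g(0.738469) = 0.739500
x_3 = g(0.739500) = 0.738805
x_4 = g(0.738805) = 0.739274
x_5 = g(0.739274) = 0.738958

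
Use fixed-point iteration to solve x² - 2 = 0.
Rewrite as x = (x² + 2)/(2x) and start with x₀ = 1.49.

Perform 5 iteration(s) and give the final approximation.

Equation: x² - 2 = 0
Fixed-point form: x = (x² + 2)/(2x)
x₀ = 1.49

x_1 = g(1.490000) = 1.416141
x_2 = g(1.416141) = 1.414215
x_3 = g(1.414215) = 1.414214
x_4 = g(1.414214) = 1.414214
x_5 = g(1.414214) = 1.414214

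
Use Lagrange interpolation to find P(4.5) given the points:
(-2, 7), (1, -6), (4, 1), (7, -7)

Lagrange interpolation formula:
P(x) = Σ yᵢ × Lᵢ(x)
where Lᵢ(x) = Π_{j≠i} (x - xⱼ)/(xᵢ - xⱼ)

L_0(4.5) = (4.5 - 1)/(-2 - 1) × (4.5 - 4)/(-2 - 4) × (4.5 - 7)/(-2 - 7) = 0.027006
L_1(4.5) = (4.5 - (-2))/(1 - (-2)) × (4.5 - 4)/(1 - 4) × (4.5 - 7)/(1 - 7) = -0.150463
L_2(4.5) = (4.5 - (-2))/(4 - (-2)) × (4.5 - 1)/(4 - 1) × (4.5 - 7)/(4 - 7) = 1.053241
L_3(4.5) = (4.5 - (-2))/(7 - (-2)) × (4.5 - 1)/(7 - 1) × (4.5 - 4)/(7 - 4) = 0.070216

P(4.5) = 7×L_0(4.5) + (-6)×L_1(4.5) + 1×L_2(4.5) + (-7)×L_3(4.5)
P(4.5) = 1.653549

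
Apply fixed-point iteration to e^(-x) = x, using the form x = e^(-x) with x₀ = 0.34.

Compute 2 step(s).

Equation: e^(-x) = x
Fixed-point form: x = e^(-x)
x₀ = 0.34

x_1 = g(0.340000) = 0.711770
x_2 = g(0.711770) = 0.490775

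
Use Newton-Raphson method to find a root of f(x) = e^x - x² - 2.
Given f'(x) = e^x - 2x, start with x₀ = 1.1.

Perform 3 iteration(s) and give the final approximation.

f(x) = e^x - x² - 2
f'(x) = e^x - 2x
x₀ = 1.1

Newton-Raphson formula: x_{n+1} = x_n - f(x_n)/f'(x_n)

Iteration 1:
  f(1.100000) = -0.205834
  f'(1.100000) = 0.804166
  x_1 = 1.100000 - (-0.205834)/0.804166 = 1.355960
Iteration 2:
  f(1.355960) = 0.041856
  f'(1.355960) = 1.168564
  x_2 = 1.355960 - 0.041856/1.168564 = 1.320141
Iteration 3:
  f(1.320141) = 0.001177
  f'(1.320141) = 1.103667
  x_3 = 1.320141 - 0.001177/1.103667 = 1.319075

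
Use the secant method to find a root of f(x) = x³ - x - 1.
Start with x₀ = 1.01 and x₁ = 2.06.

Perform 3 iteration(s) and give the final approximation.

f(x) = x³ - x - 1
x₀ = 1.01, x₁ = 2.06

Secant formula: x_{n+1} = x_n - f(x_n)(x_n - x_{n-1})/(f(x_n) - f(x_{n-1}))

Iteration 1:
  f(1.010000) = -0.979699
  f(2.060000) = 5.681816
  x_2 = 2.060000 - 5.681816×(2.060000 - 1.010000)/(5.681816 - (-0.979699))
       = 1.164422
Iteration 2:
  f(2.060000) = 5.681816
  f(1.164422) = -0.585607
  x_3 = 1.164422 - (-0.585607)×(1.164422 - 2.060000)/(-0.585607 - 5.681816)
       = 1.248102
Iteration 3:
  f(1.164422) = -0.585607
  f(1.248102) = -0.303861
  x_4 = 1.248102 - (-0.303861)×(1.248102 - 1.164422)/(-0.303861 - (-0.585607))
       = 1.338350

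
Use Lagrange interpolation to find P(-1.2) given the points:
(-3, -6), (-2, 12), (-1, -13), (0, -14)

Lagrange interpolation formula:
P(x) = Σ yᵢ × Lᵢ(x)
where Lᵢ(x) = Π_{j≠i} (x - xⱼ)/(xᵢ - xⱼ)

L_0(-1.2) = (-1.2 - (-2))/(-3 - (-2)) × (-1.2 - (-1))/(-3 - (-1)) × (-1.2 - 0)/(-3 - 0) = -0.032000
L_1(-1.2) = (-1.2 - (-3))/(-2 - (-3)) × (-1.2 - (-1))/(-2 - (-1)) × (-1.2 - 0)/(-2 - 0) = 0.216000
L_2(-1.2) = (-1.2 - (-3))/(-1 - (-3)) × (-1.2 - (-2))/(-1 - (-2)) × (-1.2 - 0)/(-1 - 0) = 0.864000
L_3(-1.2) = (-1.2 - (-3))/(0 - (-3)) × (-1.2 - (-2))/(0 - (-2)) × (-1.2 - (-1))/(0 - (-1)) = -0.048000

P(-1.2) = (-6)×L_0(-1.2) + 12×L_1(-1.2) + (-13)×L_2(-1.2) + (-14)×L_3(-1.2)
P(-1.2) = -7.776000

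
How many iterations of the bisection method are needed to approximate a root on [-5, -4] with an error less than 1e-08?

We need (b-a)/2^n ≤ 1e-08
(-4 - (-5))/2^n ≤ 1e-08
1/2^n ≤ 1e-08
2^n ≥ 100000000
n ≥ log₂(100000000) = 26.58
n ≥ 27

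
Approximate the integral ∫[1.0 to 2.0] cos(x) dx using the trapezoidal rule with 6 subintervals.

f(x) = cos(x)
a = 1.0, b = 2.0, n = 6
h = (b - a)/n = 0.166667

Trapezoidal rule: (h/2)[f(x₀) + 2f(x₁) + 2f(x₂) + ... + f(xₙ)]

x_0 = 1.0000, f(x_0) = 0.540302, coefficient = 1
x_1 = 1.1667, f(x_1) = 0.393219, coefficient = 2
x_2 = 1.3333, f(x_2) = 0.235238, coefficient = 2
x_3 = 1.5000, f(x_3) = 0.070737, coefficient = 2
x_4 = 1.6667, f(x_4) = -0.095724, coefficient = 2
x_5 = 1.8333, f(x_5) = -0.259531, coefficient = 2
x_6 = 2.0000, f(x_6) = -0.416147, coefficient = 1

I ≈ (0.166667/2) × 0.812032 = 0.067669
Exact value: 0.067826
Error: 0.000157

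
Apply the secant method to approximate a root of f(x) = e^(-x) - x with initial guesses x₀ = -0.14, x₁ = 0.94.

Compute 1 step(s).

f(x) = e^(-x) - x
x₀ = -0.14, x₁ = 0.94

Secant formula: x_{n+1} = x_n - f(x_n)(x_n - x_{n-1})/(f(x_n) - f(x_{n-1}))

Iteration 1:
  f(-0.140000) = 1.290274
  f(0.940000) = -0.549372
  x_2 = 0.940000 - (-0.549372)×(0.940000 - (-0.140000))/(-0.549372 - 1.290274)
       = 0.617480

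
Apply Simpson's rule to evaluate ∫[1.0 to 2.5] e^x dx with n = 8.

f(x) = e^x
a = 1.0, b = 2.5, n = 8
h = (b - a)/n = 0.187500

Simpson's rule: (h/3)[f(x₀) + 4f(x₁) + 2f(x₂) + ... + f(xₙ)]

x_0 = 1.0000, f(x_0) = 2.718282, coefficient = 1
x_1 = 1.1875, f(x_1) = 3.278874, coefficient = 4
x_2 = 1.3750, f(x_2) = 3.955077, coefficient = 2
x_3 = 1.5625, f(x_3) = 4.770733, coefficient = 4
x_4 = 1.7500, f(x_4) = 5.754603, coefficient = 2
x_5 = 1.9375, f(x_5) = 6.941376, coefficient = 4
x_6 = 2.1250, f(x_6) = 8.372897, coefficient = 2
x_7 = 2.3125, f(x_7) = 10.099642, coefficient = 4
x_8 = 2.5000, f(x_8) = 12.182494, coefficient = 1

I ≈ (0.187500/3) × 151.428430 = 9.464277
Exact value: 9.464212
Error: 0.000065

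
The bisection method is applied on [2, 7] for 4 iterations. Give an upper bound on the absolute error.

Bisection error bound: |error| ≤ (b-a)/2^n
|error| ≤ (7 - 2)/2^4 = 5/2^4
|error| ≤ 0.3125000000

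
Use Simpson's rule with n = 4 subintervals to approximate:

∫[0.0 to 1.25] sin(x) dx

f(x) = sin(x)
a = 0.0, b = 1.25, n = 4
h = (b - a)/n = 0.312500

Simpson's rule: (h/3)[f(x₀) + 4f(x₁) + 2f(x₂) + ... + f(xₙ)]

x_0 = 0.0000, f(x_0) = 0.000000, coefficient = 1
x_1 = 0.3125, f(x_1) = 0.307439, coefficient = 4
x_2 = 0.6250, f(x_2) = 0.585097, coefficient = 2
x_3 = 0.9375, f(x_3) = 0.806081, coefficient = 4
x_4 = 1.2500, f(x_4) = 0.948985, coefficient = 1

I ≈ (0.312500/3) × 6.573258 = 0.684714
Exact value: 0.684678
Error: 0.000037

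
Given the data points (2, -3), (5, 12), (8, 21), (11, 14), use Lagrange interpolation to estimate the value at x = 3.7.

Lagrange interpolation formula:
P(x) = Σ yᵢ × Lᵢ(x)
where Lᵢ(x) = Π_{j≠i} (x - xⱼ)/(xᵢ - xⱼ)

L_0(3.7) = (3.7 - 5)/(2 - 5) × (3.7 - 8)/(2 - 8) × (3.7 - 11)/(2 - 11) = 0.251895
L_1(3.7) = (3.7 - 2)/(5 - 2) × (3.7 - 8)/(5 - 8) × (3.7 - 11)/(5 - 11) = 0.988204
L_2(3.7) = (3.7 - 2)/(8 - 2) × (3.7 - 5)/(8 - 5) × (3.7 - 11)/(8 - 11) = -0.298759
L_3(3.7) = (3.7 - 2)/(11 - 2) × (3.7 - 5)/(11 - 5) × (3.7 - 8)/(11 - 8) = 0.058660

P(3.7) = (-3)×L_0(3.7) + 12×L_1(3.7) + 21×L_2(3.7) + 14×L_3(3.7)
P(3.7) = 5.650062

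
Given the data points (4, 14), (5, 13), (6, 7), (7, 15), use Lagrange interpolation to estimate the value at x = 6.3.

Lagrange interpolation formula:
P(x) = Σ yᵢ × Lᵢ(x)
where Lᵢ(x) = Π_{j≠i} (x - xⱼ)/(xᵢ - xⱼ)

L_0(6.3) = (6.3 - 5)/(4 - 5) × (6.3 - 6)/(4 - 6) × (6.3 - 7)/(4 - 7) = 0.045500
L_1(6.3) = (6.3 - 4)/(5 - 4) × (6.3 - 6)/(5 - 6) × (6.3 - 7)/(5 - 7) = -0.241500
L_2(6.3) = (6.3 - 4)/(6 - 4) × (6.3 - 5)/(6 - 5) × (6.3 - 7)/(6 - 7) = 1.046500
L_3(6.3) = (6.3 - 4)/(7 - 4) × (6.3 - 5)/(7 - 5) × (6.3 - 6)/(7 - 6) = 0.149500

P(6.3) = 14×L_0(6.3) + 13×L_1(6.3) + 7×L_2(6.3) + 15×L_3(6.3)
P(6.3) = 7.065500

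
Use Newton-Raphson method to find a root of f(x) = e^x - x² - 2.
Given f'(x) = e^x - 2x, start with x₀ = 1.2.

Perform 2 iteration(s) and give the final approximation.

f(x) = e^x - x² - 2
f'(x) = e^x - 2x
x₀ = 1.2

Newton-Raphson formula: x_{n+1} = x_n - f(x_n)/f'(x_n)

Iteration 1:
  f(1.200000) = -0.119883
  f'(1.200000) = 0.920117
  x_1 = 1.200000 - (-0.119883)/0.920117 = 1.330291
Iteration 2:
  f(1.330291) = 0.012470
  f'(1.330291) = 1.121562
  x_2 = 1.330291 - 0.012470/1.121562 = 1.319173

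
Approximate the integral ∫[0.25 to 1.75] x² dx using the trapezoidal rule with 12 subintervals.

f(x) = x²
a = 0.25, b = 1.75, n = 12
h = (b - a)/n = 0.125000

Trapezoidal rule: (h/2)[f(x₀) + 2f(x₁) + 2f(x₂) + ... + f(xₙ)]

x_0 = 0.2500, f(x_0) = 0.062500, coefficient = 1
x_1 = 0.3750, f(x_1) = 0.140625, coefficient = 2
x_2 = 0.5000, f(x_2) = 0.250000, coefficient = 2
x_3 = 0.6250, f(x_3) = 0.390625, coefficient = 2
x_4 = 0.7500, f(x_4) = 0.562500, coefficient = 2
x_5 = 0.8750, f(x_5) = 0.765625, coefficient = 2
x_6 = 1.0000, f(x_6) = 1.000000, coefficient = 2
x_7 = 1.1250, f(x_7) = 1.265625, coefficient = 2
x_8 = 1.2500, f(x_8) = 1.562500, coefficient = 2
x_9 = 1.3750, f(x_9) = 1.890625, coefficient = 2
x_10 = 1.5000, f(x_10) = 2.250000, coefficient = 2
x_11 = 1.6250, f(x_11) = 2.640625, coefficient = 2
x_12 = 1.7500, f(x_12) = 3.062500, coefficient = 1

I ≈ (0.125000/2) × 28.562500 = 1.785156
Exact value: 1.781250
Error: 0.003906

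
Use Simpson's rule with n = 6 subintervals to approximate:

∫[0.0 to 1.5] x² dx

f(x) = x²
a = 0.0, b = 1.5, n = 6
h = (b - a)/n = 0.250000

Simpson's rule: (h/3)[f(x₀) + 4f(x₁) + 2f(x₂) + ... + f(xₙ)]

x_0 = 0.0000, f(x_0) = 0.000000, coefficient = 1
x_1 = 0.2500, f(x_1) = 0.062500, coefficient = 4
x_2 = 0.5000, f(x_2) = 0.250000, coefficient = 2
x_3 = 0.7500, f(x_3) = 0.562500, coefficient = 4
x_4 = 1.0000, f(x_4) = 1.000000, coefficient = 2
x_5 = 1.2500, f(x_5) = 1.562500, coefficient = 4
x_6 = 1.5000, f(x_6) = 2.250000, coefficient = 1

I ≈ (0.250000/3) × 13.500000 = 1.125000
Exact value: 1.125000
Error: 0.000000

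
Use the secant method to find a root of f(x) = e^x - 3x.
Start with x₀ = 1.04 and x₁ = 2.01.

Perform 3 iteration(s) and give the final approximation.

f(x) = e^x - 3x
x₀ = 1.04, x₁ = 2.01

Secant formula: x_{n+1} = x_n - f(x_n)(x_n - x_{n-1})/(f(x_n) - f(x_{n-1}))

Iteration 1:
  f(1.040000) = -0.290783
  f(2.010000) = 1.433317
  x_2 = 2.010000 - 1.433317×(2.010000 - 1.040000)/(1.433317 - (-0.290783))
       = 1.203598
Iteration 2:
  f(2.010000) = 1.433317
  f(1.203598) = -0.278710
  x_3 = 1.203598 - (-0.278710)×(1.203598 - 2.010000)/(-0.278710 - 1.433317)
       = 1.334876
Iteration 3:
  f(1.203598) = -0.278710
  f(1.334876) = -0.205103
  x_4 = 1.334876 - (-0.205103)×(1.334876 - 1.203598)/(-0.205103 - (-0.278710))
       = 1.700679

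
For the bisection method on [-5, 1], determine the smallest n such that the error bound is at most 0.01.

We need (b-a)/2^n ≤ 0.01
(1 - (-5))/2^n ≤ 0.01
6/2^n ≤ 0.01
2^n ≥ 600
n ≥ log₂(600) = 9.23
n ≥ 10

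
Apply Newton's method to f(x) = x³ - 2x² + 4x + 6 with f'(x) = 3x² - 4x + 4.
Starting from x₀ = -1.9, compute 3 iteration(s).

f(x) = x³ - 2x² + 4x + 6
f'(x) = 3x² - 4x + 4
x₀ = -1.9

Newton-Raphson formula: x_{n+1} = x_n - f(x_n)/f'(x_n)

Iteration 1:
  f(-1.900000) = -15.679000
  f'(-1.900000) = 22.430000
  x_1 = -1.900000 - (-15.679000)/22.430000 = -1.200981
Iteration 2:
  f(-1.200981) = -3.420874
  f'(-1.200981) = 13.130988
  x_2 = -1.200981 - (-3.420874)/13.130988 = -0.940462
Iteration 3:
  f(-0.940462) = -0.362591
  f'(-0.940462) = 10.415251
  x_3 = -0.940462 - (-0.362591)/10.415251 = -0.905648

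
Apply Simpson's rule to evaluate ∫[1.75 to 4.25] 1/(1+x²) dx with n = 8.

f(x) = 1/(1+x²)
a = 1.75, b = 4.25, n = 8
h = (b - a)/n = 0.312500

Simpson's rule: (h/3)[f(x₀) + 4f(x₁) + 2f(x₂) + ... + f(xₙ)]

x_0 = 1.7500, f(x_0) = 0.246154, coefficient = 1
x_1 = 2.0625, f(x_1) = 0.190335, coefficient = 4
x_2 = 2.3750, f(x_2) = 0.150588, coefficient = 2
x_3 = 2.6875, f(x_3) = 0.121615, coefficient = 4
x_4 = 3.0000, f(x_4) = 0.100000, coefficient = 2
x_5 = 3.3125, f(x_5) = 0.083524, coefficient = 4
x_6 = 3.6250, f(x_6) = 0.070718, coefficient = 2
x_7 = 3.9375, f(x_7) = 0.060592, coefficient = 4
x_8 = 4.2500, f(x_8) = 0.052459, coefficient = 1

I ≈ (0.312500/3) × 2.765486 = 0.288071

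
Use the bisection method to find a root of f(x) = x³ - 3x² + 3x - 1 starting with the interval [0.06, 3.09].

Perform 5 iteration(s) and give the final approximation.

f(x) = x³ - 3x² + 3x - 1
Initial interval: [0.06, 3.09]

Iteration 1:
  c_1 = (0.060000 + 3.090000)/2 = 1.575000
  f(c_1) = f(1.575000) = 0.190109
  f(a) × f(c) < 0, new interval: [0.060000, 1.575000]
Iteration 2:
  c_2 = (0.060000 + 1.575000)/2 = 0.817500
  f(c_2) = f(0.817500) = -0.006078
  f(a) × f(c) ≥ 0, new interval: [0.817500, 1.575000]
Iteration 3:
  c_3 = (0.817500 + 1.575000)/2 = 1.196250
  f(c_3) = f(1.196250) = 0.007558
  f(a) × f(c) < 0, new interval: [0.817500, 1.196250]
Iteration 4:
  c_4 = (0.817500 + 1.196250)/2 = 1.006875
  f(c_4) = f(1.006875) = 0.000000
  f(a) × f(c) < 0, new interval: [0.817500, 1.006875]
Iteration 5:
  c_5 = (0.817500 + 1.006875)/2 = 0.912187
  f(c_5) = f(0.912187) = -0.000677
  f(a) × f(c) ≥ 0, new interval: [0.912187, 1.006875]

After 5 iteration(s), the approximation is c_5 = 0.912187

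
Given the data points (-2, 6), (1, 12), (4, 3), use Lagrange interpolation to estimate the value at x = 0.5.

Lagrange interpolation formula:
P(x) = Σ yᵢ × Lᵢ(x)
where Lᵢ(x) = Π_{j≠i} (x - xⱼ)/(xᵢ - xⱼ)

L_0(0.5) = (0.5 - 1)/(-2 - 1) × (0.5 - 4)/(-2 - 4) = 0.097222
L_1(0.5) = (0.5 - (-2))/(1 - (-2)) × (0.5 - 4)/(1 - 4) = 0.972222
L_2(0.5) = (0.5 - (-2))/(4 - (-2)) × (0.5 - 1)/(4 - 1) = -0.069444

P(0.5) = 6×L_0(0.5) + 12×L_1(0.5) + 3×L_2(0.5)
P(0.5) = 12.041667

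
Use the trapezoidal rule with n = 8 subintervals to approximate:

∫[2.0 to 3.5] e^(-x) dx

f(x) = e^(-x)
a = 2.0, b = 3.5, n = 8
h = (b - a)/n = 0.187500

Trapezoidal rule: (h/2)[f(x₀) + 2f(x₁) + 2f(x₂) + ... + f(xₙ)]

x_0 = 2.0000, f(x_0) = 0.135335, coefficient = 1
x_1 = 2.1875, f(x_1) = 0.112197, coefficient = 2
x_2 = 2.3750, f(x_2) = 0.093014, coefficient = 2
x_3 = 2.5625, f(x_3) = 0.077112, coefficient = 2
x_4 = 2.7500, f(x_4) = 0.063928, coefficient = 2
x_5 = 2.9375, f(x_5) = 0.052998, coefficient = 2
x_6 = 3.1250, f(x_6) = 0.043937, coefficient = 2
x_7 = 3.3125, f(x_7) = 0.036425, coefficient = 2
x_8 = 3.5000, f(x_8) = 0.030197, coefficient = 1

I ≈ (0.187500/2) × 1.124755 = 0.105446
Exact value: 0.105138
Error: 0.000308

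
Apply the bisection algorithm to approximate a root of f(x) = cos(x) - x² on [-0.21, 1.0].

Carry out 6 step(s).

f(x) = cos(x) - x²
Initial interval: [-0.21, 1.0]

Iteration 1:
  c_1 = (-0.210000 + 1.000000)/2 = 0.395000
  f(c_1) = f(0.395000) = 0.766972
  f(a) × f(c) ≥ 0, new interval: [0.395000, 1.000000]
Iteration 2:
  c_2 = (0.395000 + 1.000000)/2 = 0.697500
  f(c_2) = f(0.697500) = 0.279944
  f(a) × f(c) ≥ 0, new interval: [0.697500, 1.000000]
Iteration 3:
  c_3 = (0.697500 + 1.000000)/2 = 0.848750
  f(c_3) = f(0.848750) = -0.059455
  f(a) × f(c) < 0, new interval: [0.697500, 0.848750]
Iteration 4:
  c_4 = (0.697500 + 0.848750)/2 = 0.773125
  f(c_4) = f(0.773125) = 0.118009
  f(a) × f(c) ≥ 0, new interval: [0.773125, 0.848750]
Iteration 5:
  c_5 = (0.773125 + 0.848750)/2 = 0.810938
  f(c_5) = f(0.810938) = 0.031199
  f(a) × f(c) ≥ 0, new interval: [0.810938, 0.848750]
Iteration 6:
  c_6 = (0.810938 + 0.848750)/2 = 0.829844
  f(c_6) = f(0.829844) = -0.013650
  f(a) × f(c) < 0, new interval: [0.810938, 0.829844]

After 6 iteration(s), the approximation is c_6 = 0.829844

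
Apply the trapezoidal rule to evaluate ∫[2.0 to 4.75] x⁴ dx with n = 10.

f(x) = x⁴
a = 2.0, b = 4.75, n = 10
h = (b - a)/n = 0.275000

Trapezoidal rule: (h/2)[f(x₀) + 2f(x₁) + 2f(x₂) + ... + f(xₙ)]

x_0 = 2.0000, f(x_0) = 16.000000, coefficient = 1
x_1 = 2.2750, f(x_1) = 26.787094, coefficient = 2
x_2 = 2.5500, f(x_2) = 42.282506, coefficient = 2
x_3 = 2.8250, f(x_3) = 63.690375, coefficient = 2
x_4 = 3.1000, f(x_4) = 92.352100, coefficient = 2
x_5 = 3.3750, f(x_5) = 129.746338, coefficient = 2
x_6 = 3.6500, f(x_6) = 177.489006, coefficient = 2
x_7 = 3.9250, f(x_7) = 237.333282, coefficient = 2
x_8 = 4.2000, f(x_8) = 311.169600, coefficient = 2
x_9 = 4.4750, f(x_9) = 401.025657, coefficient = 2
x_10 = 4.7500, f(x_10) = 509.066406, coefficient = 1

I ≈ (0.275000/2) × 3488.818323 = 479.712519
Exact value: 477.213086
Error: 2.499433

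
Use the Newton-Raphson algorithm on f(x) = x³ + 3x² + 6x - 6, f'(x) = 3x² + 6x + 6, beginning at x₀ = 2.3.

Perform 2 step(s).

f(x) = x³ + 3x² + 6x - 6
f'(x) = 3x² + 6x + 6
x₀ = 2.3

Newton-Raphson formula: x_{n+1} = x_n - f(x_n)/f'(x_n)

Iteration 1:
  f(2.300000) = 35.837000
  f'(2.300000) = 35.670000
  x_1 = 2.300000 - 35.837000/35.670000 = 1.295318
Iteration 2:
  f(1.295318) = 8.978805
  f'(1.295318) = 18.805457
  x_2 = 1.295318 - 8.978805/18.805457 = 0.817861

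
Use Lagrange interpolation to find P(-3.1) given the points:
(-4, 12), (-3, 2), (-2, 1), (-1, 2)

Lagrange interpolation formula:
P(x) = Σ yᵢ × Lᵢ(x)
where Lᵢ(x) = Π_{j≠i} (x - xⱼ)/(xᵢ - xⱼ)

L_0(-3.1) = (-3.1 - (-3))/(-4 - (-3)) × (-3.1 - (-2))/(-4 - (-2)) × (-3.1 - (-1))/(-4 - (-1)) = 0.038500
L_1(-3.1) = (-3.1 - (-4))/(-3 - (-4)) × (-3.1 - (-2))/(-3 - (-2)) × (-3.1 - (-1))/(-3 - (-1)) = 1.039500
L_2(-3.1) = (-3.1 - (-4))/(-2 - (-4)) × (-3.1 - (-3))/(-2 - (-3)) × (-3.1 - (-1))/(-2 - (-1)) = -0.094500
L_3(-3.1) = (-3.1 - (-4))/(-1 - (-4)) × (-3.1 - (-3))/(-1 - (-3)) × (-3.1 - (-2))/(-1 - (-2)) = 0.016500

P(-3.1) = 12×L_0(-3.1) + 2×L_1(-3.1) + 1×L_2(-3.1) + 2×L_3(-3.1)
P(-3.1) = 2.479500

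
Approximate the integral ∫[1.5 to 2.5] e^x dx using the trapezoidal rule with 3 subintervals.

f(x) = e^x
a = 1.5, b = 2.5, n = 3
h = (b - a)/n = 0.333333

Trapezoidal rule: (h/2)[f(x₀) + 2f(x₁) + 2f(x₂) + ... + f(xₙ)]

x_0 = 1.5000, f(x_0) = 4.481689, coefficient = 1
x_1 = 1.8333, f(x_1) = 6.254701, coefficient = 2
x_2 = 2.1667, f(x_2) = 8.729138, coefficient = 2
x_3 = 2.5000, f(x_3) = 12.182494, coefficient = 1

I ≈ (0.333333/2) × 46.631862 = 7.771977
Exact value: 7.700805
Error: 0.071172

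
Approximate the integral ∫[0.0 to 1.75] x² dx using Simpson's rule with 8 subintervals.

f(x) = x²
a = 0.0, b = 1.75, n = 8
h = (b - a)/n = 0.218750

Simpson's rule: (h/3)[f(x₀) + 4f(x₁) + 2f(x₂) + ... + f(xₙ)]

x_0 = 0.0000, f(x_0) = 0.000000, coefficient = 1
x_1 = 0.2188, f(x_1) = 0.047852, coefficient = 4
x_2 = 0.4375, f(x_2) = 0.191406, coefficient = 2
x_3 = 0.6562, f(x_3) = 0.430664, coefficient = 4
x_4 = 0.8750, f(x_4) = 0.765625, coefficient = 2
x_5 = 1.0938, f(x_5) = 1.196289, coefficient = 4
x_6 = 1.3125, f(x_6) = 1.722656, coefficient = 2
x_7 = 1.5312, f(x_7) = 2.344727, coefficient = 4
x_8 = 1.7500, f(x_8) = 3.062500, coefficient = 1

I ≈ (0.218750/3) × 24.500000 = 1.786458
Exact value: 1.786458
Error: 0.000000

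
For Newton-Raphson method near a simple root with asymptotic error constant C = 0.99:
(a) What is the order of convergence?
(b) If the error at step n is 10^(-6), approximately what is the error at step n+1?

(a) Newton-Raphson has quadratic (order 2) convergence near simple roots.
    This means |e_{n+1}| ≈ C|e_n|².

(b) With |e_n| = 10^(-6) and C = 0.99:
    |e_{n+1}| ≈ 0.99 × (10^(-6))² = 0.99 × 10^(-12)

(a) 2 (quadratic); (b) |e_{n+1}| ≈ 9.900e-13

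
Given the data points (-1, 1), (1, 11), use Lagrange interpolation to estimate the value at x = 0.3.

Lagrange interpolation formula:
P(x) = Σ yᵢ × Lᵢ(x)
where Lᵢ(x) = Π_{j≠i} (x - xⱼ)/(xᵢ - xⱼ)

L_0(0.3) = (0.3 - 1)/(-1 - 1) = 0.350000
L_1(0.3) = (0.3 - (-1))/(1 - (-1)) = 0.650000

P(0.3) = 1×L_0(0.3) + 11×L_1(0.3)
P(0.3) = 7.500000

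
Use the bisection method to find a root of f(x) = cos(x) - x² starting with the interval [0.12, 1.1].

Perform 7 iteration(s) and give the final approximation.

f(x) = cos(x) - x²
Initial interval: [0.12, 1.1]

Iteration 1:
  c_1 = (0.120000 + 1.100000)/2 = 0.610000
  f(c_1) = f(0.610000) = 0.447548
  f(a) × f(c) ≥ 0, new interval: [0.610000, 1.100000]
Iteration 2:
  c_2 = (0.610000 + 1.100000)/2 = 0.855000
  f(c_2) = f(0.855000) = -0.074806
  f(a) × f(c) < 0, new interval: [0.610000, 0.855000]
Iteration 3:
  c_3 = (0.610000 + 0.855000)/2 = 0.732500
  f(c_3) = f(0.732500) = 0.206949
  f(a) × f(c) ≥ 0, new interval: [0.732500, 0.855000]
Iteration 4:
  c_4 = (0.732500 + 0.855000)/2 = 0.793750
  f(c_4) = f(0.793750) = 0.071137
  f(a) × f(c) ≥ 0, new interval: [0.793750, 0.855000]
Iteration 5:
  c_5 = (0.793750 + 0.855000)/2 = 0.824375
  f(c_5) = f(0.824375) = -0.000578
  f(a) × f(c) < 0, new interval: [0.793750, 0.824375]
Iteration 6:
  c_6 = (0.793750 + 0.824375)/2 = 0.809063
  f(c_6) = f(0.809063) = 0.035595
  f(a) × f(c) ≥ 0, new interval: [0.809063, 0.824375]
Iteration 7:
  c_7 = (0.809063 + 0.824375)/2 = 0.816719
  f(c_7) = f(0.816719) = 0.017587
  f(a) × f(c) ≥ 0, new interval: [0.816719, 0.824375]

After 7 iteration(s), the approximation is c_7 = 0.816719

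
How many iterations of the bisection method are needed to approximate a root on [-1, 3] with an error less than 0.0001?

We need (b-a)/2^n ≤ 0.0001
(3 - (-1))/2^n ≤ 0.0001
4/2^n ≤ 0.0001
2^n ≥ 40000
n ≥ log₂(40000) = 15.29
n ≥ 16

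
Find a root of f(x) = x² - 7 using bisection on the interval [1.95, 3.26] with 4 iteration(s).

f(x) = x² - 7
Initial interval: [1.95, 3.26]

Iteration 1:
  c_1 = (1.950000 + 3.260000)/2 = 2.605000
  f(c_1) = f(2.605000) = -0.213975
  f(a) × f(c) ≥ 0, new interval: [2.605000, 3.260000]
Iteration 2:
  c_2 = (2.605000 + 3.260000)/2 = 2.932500
  f(c_2) = f(2.932500) = 1.599556
  f(a) × f(c) < 0, new interval: [2.605000, 2.932500]
Iteration 3:
  c_3 = (2.605000 + 2.932500)/2 = 2.768750
  f(c_3) = f(2.768750) = 0.665977
  f(a) × f(c) < 0, new interval: [2.605000, 2.768750]
Iteration 4:
  c_4 = (2.605000 + 2.768750)/2 = 2.686875
  f(c_4) = f(2.686875) = 0.219297
  f(a) × f(c) < 0, new interval: [2.605000, 2.686875]

After 4 iteration(s), the approximation is c_4 = 2.686875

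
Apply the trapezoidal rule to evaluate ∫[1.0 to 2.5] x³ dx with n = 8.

f(x) = x³
a = 1.0, b = 2.5, n = 8
h = (b - a)/n = 0.187500

Trapezoidal rule: (h/2)[f(x₀) + 2f(x₁) + 2f(x₂) + ... + f(xₙ)]

x_0 = 1.0000, f(x_0) = 1.000000, coefficient = 1
x_1 = 1.1875, f(x_1) = 1.674561, coefficient = 2
x_2 = 1.3750, f(x_2) = 2.599609, coefficient = 2
x_3 = 1.5625, f(x_3) = 3.814697, coefficient = 2
x_4 = 1.7500, f(x_4) = 5.359375, coefficient = 2
x_5 = 1.9375, f(x_5) = 7.273193, coefficient = 2
x_6 = 2.1250, f(x_6) = 9.595703, coefficient = 2
x_7 = 2.3125, f(x_7) = 12.366455, coefficient = 2
x_8 = 2.5000, f(x_8) = 15.625000, coefficient = 1

I ≈ (0.187500/2) × 101.992188 = 9.561768
Exact value: 9.515625
Error: 0.046143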